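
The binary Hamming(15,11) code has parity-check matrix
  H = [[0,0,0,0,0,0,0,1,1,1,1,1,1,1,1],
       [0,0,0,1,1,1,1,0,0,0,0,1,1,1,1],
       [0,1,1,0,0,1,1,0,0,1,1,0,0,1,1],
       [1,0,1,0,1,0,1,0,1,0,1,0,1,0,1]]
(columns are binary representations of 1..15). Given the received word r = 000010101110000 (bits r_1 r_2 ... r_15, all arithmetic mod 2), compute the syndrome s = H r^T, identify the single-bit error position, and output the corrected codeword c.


s = (1, 0, 1, 0)^T, error position = 10, corrected codeword c = 000010101010000

Compute s = H r^T mod 2 one row at a time:
  s_1 = 0 + 1 + 1 + 1 + 0 + 0 + 0 + 0 = 3 ≡ 1 (mod 2).
  s_2 = 0 + 1 + 0 + 1 + 0 + 0 + 0 + 0 = 2 ≡ 0 (mod 2).
  s_3 = 0 + 0 + 0 + 1 + 1 + 1 + 0 + 0 = 3 ≡ 1 (mod 2).
  s_4 = 0 + 0 + 1 + 1 + 1 + 1 + 0 + 0 = 4 ≡ 0 (mod 2).
s = (1, 0, 1, 0)^T — this equals column 10 of H (binary 1010), so error is at position 10.
Correct: flip bit 10 of r = 000010101110000 to get c = 000010101010000.


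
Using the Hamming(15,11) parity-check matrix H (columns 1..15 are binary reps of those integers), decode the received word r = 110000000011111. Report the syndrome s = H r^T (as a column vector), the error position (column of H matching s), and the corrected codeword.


s = (1, 0, 0, 0)^T, error position = 8, corrected codeword c = 110000010011111

Compute s = H r^T mod 2 one row at a time:
  s_1 = 0 + 0 + 0 + 1 + 1 + 1 + 1 + 1 = 5 ≡ 1 (mod 2).
  s_2 = 0 + 0 + 0 + 0 + 1 + 1 + 1 + 1 = 4 ≡ 0 (mod 2).
  s_3 = 1 + 0 + 0 + 0 + 0 + 1 + 1 + 1 = 4 ≡ 0 (mod 2).
  s_4 = 1 + 0 + 0 + 0 + 0 + 1 + 1 + 1 = 4 ≡ 0 (mod 2).
s = (1, 0, 0, 0)^T — this equals column 8 of H (binary 1000), so error is at position 8.
Correct: flip bit 8 of r = 110000000011111 to get c = 110000010011111.


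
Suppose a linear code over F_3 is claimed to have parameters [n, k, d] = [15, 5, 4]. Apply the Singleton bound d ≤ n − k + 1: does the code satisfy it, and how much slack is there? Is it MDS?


Singleton RHS = n − k + 1 = 11, slack = 7, bound satisfied, not MDS.

Singleton bound: d ≤ n − k + 1.
Here n = 15, k = 5, so n − k + 1 = 11.
Given d = 4, check d ≤ 11: YES.
Slack = (n − k + 1) − d = 7.
The code is NOT MDS (slack = 7 > 0).
Description: the claimed parameters are [15, 5, 4]_3; such a code would be non-MDS.


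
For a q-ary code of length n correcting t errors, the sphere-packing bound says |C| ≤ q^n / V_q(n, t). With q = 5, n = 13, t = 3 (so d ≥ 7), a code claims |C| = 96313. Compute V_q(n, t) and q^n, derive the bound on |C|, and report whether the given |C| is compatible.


V_q(n, t) = 19605, q^n = 1220703125, Hamming bound = 62264, |C| = 96313 > bound (violated).

Step 1: Compute V_q(n, t) = Σ_{j=0}^3 C(n, j) (q−1)^j.
  j = 0: C(13,0)·(4)^0 = 1·1 = 1.
  j = 1: C(13,1)·(4)^1 = 13·4 = 52.
  j = 2: C(13,2)·(4)^2 = 78·16 = 1248.
  j = 3: C(13,3)·(4)^3 = 286·64 = 18304.
  V_q(n, t) = 1 + 52 + 1248 + 18304 = 19605.
Step 2: q^n = 5^13 = 1220703125.
Step 3: Hamming bound ⌊q^n / V_q(n,t)⌋ = ⌊1220703125/19605⌋ = 62264.
Step 4: Compare |C| = 96313 to 62264: violated.
The claimed |C| lies above the Hamming bound, so no 5-ary code of length 13 with d ≥ 7 can have 96313 codewords.


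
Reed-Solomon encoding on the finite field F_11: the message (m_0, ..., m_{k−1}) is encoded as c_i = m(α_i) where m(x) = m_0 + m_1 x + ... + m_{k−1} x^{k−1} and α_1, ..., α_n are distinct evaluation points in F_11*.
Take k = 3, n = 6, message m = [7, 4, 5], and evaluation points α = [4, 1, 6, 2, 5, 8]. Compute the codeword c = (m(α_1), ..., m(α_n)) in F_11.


c = [4, 5, 2, 2, 9, 7]

Message polynomial: m(x) = 7 + 4·x + 5·x^2 (mod 11).
For each evaluation point α_i, compute m(α_i) mod 11:
  α_1 = 4: Horner steps 5 → 2 → 4, so m(4) = 4.
  α_2 = 1: Horner steps 5 → 9 → 5, so m(1) = 5.
  α_3 = 6: Horner steps 5 → 1 → 2, so m(6) = 2.
  α_4 = 2: Horner steps 5 → 3 → 2, so m(2) = 2.
  α_5 = 5: Horner steps 5 → 7 → 9, so m(5) = 9.
  α_6 = 8: Horner steps 5 → 0 → 7, so m(8) = 7.
Codeword c = [4, 5, 2, 2, 9, 7] ∈ F_11^6.


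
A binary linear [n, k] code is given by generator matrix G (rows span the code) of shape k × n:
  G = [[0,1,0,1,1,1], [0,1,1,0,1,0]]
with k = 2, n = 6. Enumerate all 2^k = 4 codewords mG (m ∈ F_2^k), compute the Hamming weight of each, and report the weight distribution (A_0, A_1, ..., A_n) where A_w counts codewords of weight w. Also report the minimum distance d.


Weight distribution: A_0 = 1, A_3 = 2, A_4 = 1. Minimum distance d = 3.

Enumerate all 2^2 = 4 messages m ∈ F_2^2.
For each, compute codeword c = mG in F_2^6, then tally its weight.
  m = 00 → c = 000000, weight = 0.
  m = 10 → c = 010111, weight = 4.
  m = 01 → c = 011010, weight = 3.
  m = 11 → c = 001101, weight = 3.
Tally weights:
  weight 0: 1 codewords.
  weight 3: 2 codewords.
  weight 4: 1 codewords.
Minimum distance d = smallest w > 0 with A_w > 0 = 3.
Sanity: Σ A_w = 4 = 2^2 = 4 ✓.


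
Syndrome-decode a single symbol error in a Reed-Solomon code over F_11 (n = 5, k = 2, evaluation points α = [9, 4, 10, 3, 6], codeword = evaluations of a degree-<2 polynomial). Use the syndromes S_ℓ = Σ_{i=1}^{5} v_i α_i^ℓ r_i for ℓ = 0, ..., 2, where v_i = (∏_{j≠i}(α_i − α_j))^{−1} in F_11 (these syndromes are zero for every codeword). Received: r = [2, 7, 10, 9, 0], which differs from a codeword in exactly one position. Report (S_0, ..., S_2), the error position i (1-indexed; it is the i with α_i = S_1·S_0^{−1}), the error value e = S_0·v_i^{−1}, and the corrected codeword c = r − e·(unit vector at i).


S = (2, 8, 10), error at position 2, error magnitude e = 1, c = [2, 6, 10, 9, 0].

Step 1: column multipliers v_i = (∏_{j≠i}(α_i − α_j))^{−1} mod 11.
  i = 1 (α = 9): (9−4)(9−10)(9−3)(9−6) = 5·(−1)·6·3 = −90 ≡ 9, so v_1 = 9^{−1} = 5 (mod 11).
  i = 2 (α = 4): (4−9)(4−10)(4−3)(4−6) = (−5)·(−6)·1·(−2) = −60 ≡ 6, so v_2 = 6^{−1} = 2 (mod 11).
  i = 3 (α = 10): (10−9)(10−4)(10−3)(10−6) = 1·6·7·4 = 168 ≡ 3, so v_3 = 3^{−1} = 4 (mod 11).
  i = 4 (α = 3): (3−9)(3−4)(3−10)(3−6) = (−6)·(−1)·(−7)·(−3) = 126 ≡ 5, so v_4 = 5^{−1} = 9 (mod 11).
  i = 5 (α = 6): (6−9)(6−4)(6−10)(6−3) = (−3)·2·(−4)·3 = 72 ≡ 6, so v_5 = 6^{−1} = 2 (mod 11).
  v = [5, 2, 4, 9, 2].
Step 2: syndromes of r = [2, 7, 10, 9, 0] (all sums mod 11).
  S_0 = Σ v_i r_i = 5·2 + 2·7 + 4·10 + 9·9 + 2·0 = 145 ≡ 2.
  S_1 = Σ v_i α_i r_i = 5·9·2 + 2·4·7 + 4·10·10 + 9·3·9 + 2·6·0 = 789 ≡ 8.
  α_i^2 mod 11 = [4, 5, 1, 9, 3].
  S_2 = Σ v_i α_i^2 r_i = 5·4·2 + 2·5·7 + 4·1·10 + 9·9·9 + 2·3·0 = 879 ≡ 10.
  S = (2, 8, 10) ≠ 0, so r is not a codeword (an error is present).
Step 3: locate the error. For a single error e at position i, S_ℓ = v_i·e·α_i^ℓ, so α_err = S_1/S_0.
  S_0^{−1} = 2^{−1} = 6 (mod 11), so α_err = 8·6 = 48 ≡ 4 = α_2. Error position i = 2.
  Consistency check: S_2/S_1 = 10·7 = 70 ≡ 4 = α_err ✓ (single-error assumption holds).
Step 4: error magnitude e = S_0/v_2 = S_0·∏_{j≠2}(α_2 − α_j) = 2·6 = 12 ≡ 1 (mod 11).
Step 5: correct position 2: c_2 = r_2 − e = 7 − 1 ≡ 6 (mod 11). Hence c = [2, 6, 10, 9, 0].
  Check: interpolating c through the α_i gives m(x) = 7 + 8·x (degree < 2) with m(α_i) = c_i for every i, so c is indeed a codeword.


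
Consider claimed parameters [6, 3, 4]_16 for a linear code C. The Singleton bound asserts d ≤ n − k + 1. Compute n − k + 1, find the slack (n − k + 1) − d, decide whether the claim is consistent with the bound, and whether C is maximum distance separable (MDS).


Singleton RHS = n − k + 1 = 4, slack = 0, bound satisfied, MDS.

Singleton bound: d ≤ n − k + 1.
Here n = 6, k = 3, so n − k + 1 = 4.
Given d = 4, check d ≤ 4: YES.
Slack = (n − k + 1) − d = 0.
The code is MDS (slack = 0).
Description: the claimed parameters are [6, 3, 4]_16; such a code would be MDS (meets Singleton bound).


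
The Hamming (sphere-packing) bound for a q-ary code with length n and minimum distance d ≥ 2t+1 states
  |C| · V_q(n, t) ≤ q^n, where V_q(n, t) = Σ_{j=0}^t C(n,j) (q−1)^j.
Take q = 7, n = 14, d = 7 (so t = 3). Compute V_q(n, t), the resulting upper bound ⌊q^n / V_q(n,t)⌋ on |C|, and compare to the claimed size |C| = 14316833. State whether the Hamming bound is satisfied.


V_q(n, t) = 81985, q^n = 678223072849, Hamming bound = 8272526, |C| = 14316833 > bound (violated).

Step 1: Compute V_q(n, t) = Σ_{j=0}^3 C(n, j) (q−1)^j.
  j = 0: C(14,0)·(6)^0 = 1·1 = 1.
  j = 1: C(14,1)·(6)^1 = 14·6 = 84.
  j = 2: C(14,2)·(6)^2 = 91·36 = 3276.
  j = 3: C(14,3)·(6)^3 = 364·216 = 78624.
  V_q(n, t) = 1 + 84 + 3276 + 78624 = 81985.
Step 2: q^n = 7^14 = 678223072849.
Step 3: Hamming bound ⌊q^n / V_q(n,t)⌋ = ⌊678223072849/81985⌋ = 8272526.
Step 4: Compare |C| = 14316833 to 8272526: violated.
The claimed |C| lies above the Hamming bound, so no 7-ary code of length 14 with d ≥ 7 can have 14316833 codewords.


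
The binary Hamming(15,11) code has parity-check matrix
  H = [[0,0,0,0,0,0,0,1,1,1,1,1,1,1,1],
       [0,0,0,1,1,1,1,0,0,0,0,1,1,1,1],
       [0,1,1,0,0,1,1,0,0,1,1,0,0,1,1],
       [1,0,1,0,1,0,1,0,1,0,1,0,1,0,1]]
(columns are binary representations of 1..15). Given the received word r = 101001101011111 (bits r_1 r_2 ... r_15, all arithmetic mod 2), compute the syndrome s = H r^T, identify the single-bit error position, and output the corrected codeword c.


s = (0, 0, 0, 1)^T, error position = 1, corrected codeword c = 001001101011111

Compute s = H r^T mod 2 one row at a time:
  s_1 = 0 + 1 + 0 + 1 + 1 + 1 + 1 + 1 = 6 ≡ 0 (mod 2).
  s_2 = 0 + 0 + 1 + 1 + 1 + 1 + 1 + 1 = 6 ≡ 0 (mod 2).
  s_3 = 0 + 1 + 1 + 1 + 0 + 1 + 1 + 1 = 6 ≡ 0 (mod 2).
  s_4 = 1 + 1 + 0 + 1 + 1 + 1 + 1 + 1 = 7 ≡ 1 (mod 2).
s = (0, 0, 0, 1)^T — this equals column 1 of H (binary 0001), so error is at position 1.
Correct: flip bit 1 of r = 101001101011111 to get c = 001001101011111.


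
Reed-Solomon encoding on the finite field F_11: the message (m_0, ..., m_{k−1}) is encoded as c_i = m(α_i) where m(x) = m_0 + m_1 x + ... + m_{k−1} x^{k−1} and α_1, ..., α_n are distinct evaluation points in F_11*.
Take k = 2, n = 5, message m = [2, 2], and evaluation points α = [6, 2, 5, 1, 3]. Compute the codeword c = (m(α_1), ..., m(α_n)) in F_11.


c = [3, 6, 1, 4, 8]

Message polynomial: m(x) = 2 + 2·x (mod 11).
For each evaluation point α_i, compute m(α_i) mod 11:
  α_1 = 6: Horner steps 2 → 3, so m(6) = 3.
  α_2 = 2: Horner steps 2 → 6, so m(2) = 6.
  α_3 = 5: Horner steps 2 → 1, so m(5) = 1.
  α_4 = 1: Horner steps 2 → 4, so m(1) = 4.
  α_5 = 3: Horner steps 2 → 8, so m(3) = 8.
Codeword c = [3, 6, 1, 4, 8] ∈ F_11^5.


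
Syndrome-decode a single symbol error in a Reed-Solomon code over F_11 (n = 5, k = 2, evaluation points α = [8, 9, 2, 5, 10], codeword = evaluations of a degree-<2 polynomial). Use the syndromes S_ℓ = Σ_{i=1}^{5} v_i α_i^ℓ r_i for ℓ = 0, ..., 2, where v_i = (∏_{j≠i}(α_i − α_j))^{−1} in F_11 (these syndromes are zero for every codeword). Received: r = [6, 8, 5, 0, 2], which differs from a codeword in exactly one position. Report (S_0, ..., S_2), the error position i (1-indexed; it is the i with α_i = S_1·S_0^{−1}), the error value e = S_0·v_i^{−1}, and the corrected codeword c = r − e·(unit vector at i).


S = (1, 10, 1), error at position 5, error magnitude e = 3, c = [6, 8, 5, 0, 10].

Step 1: column multipliers v_i = (∏_{j≠i}(α_i − α_j))^{−1} mod 11.
  i = 1 (α = 8): (8−9)(8−2)(8−5)(8−10) = (−1)·6·3·(−2) = 36 ≡ 3, so v_1 = 3^{−1} = 4 (mod 11).
  i = 2 (α = 9): (9−8)(9−2)(9−5)(9−10) = 1·7·4·(−1) = −28 ≡ 5, so v_2 = 5^{−1} = 9 (mod 11).
  i = 3 (α = 2): (2−8)(2−9)(2−5)(2−10) = (−6)·(−7)·(−3)·(−8) = 1008 ≡ 7, so v_3 = 7^{−1} = 8 (mod 11).
  i = 4 (α = 5): (5−8)(5−9)(5−2)(5−10) = (−3)·(−4)·3·(−5) = −180 ≡ 7, so v_4 = 7^{−1} = 8 (mod 11).
  i = 5 (α = 10): (10−8)(10−9)(10−2)(10−5) = 2·1·8·5 = 80 ≡ 3, so v_5 = 3^{−1} = 4 (mod 11).
  v = [4, 9, 8, 8, 4].
Step 2: syndromes of r = [6, 8, 5, 0, 2] (all sums mod 11).
  S_0 = Σ v_i r_i = 4·6 + 9·8 + 8·5 + 8·0 + 4·2 = 144 ≡ 1.
  S_1 = Σ v_i α_i r_i = 4·8·6 + 9·9·8 + 8·2·5 + 8·5·0 + 4·10·2 = 1000 ≡ 10.
  α_i^2 mod 11 = [9, 4, 4, 3, 1].
  S_2 = Σ v_i α_i^2 r_i = 4·9·6 + 9·4·8 + 8·4·5 + 8·3·0 + 4·1·2 = 672 ≡ 1.
  S = (1, 10, 1) ≠ 0, so r is not a codeword (an error is present).
Step 3: locate the error. For a single error e at position i, S_ℓ = v_i·e·α_i^ℓ, so α_err = S_1/S_0.
  S_0^{−1} = 1^{−1} = 1 (mod 11), so α_err = 10·1 = 10 ≡ 10 = α_5. Error position i = 5.
  Consistency check: S_2/S_1 = 1·10 = 10 ≡ 10 = α_err ✓ (single-error assumption holds).
Step 4: error magnitude e = S_0/v_5 = S_0·∏_{j≠5}(α_5 − α_j) = 1·3 = 3 ≡ 3 (mod 11).
Step 5: correct position 5: c_5 = r_5 − e = 2 − 3 ≡ 10 (mod 11). Hence c = [6, 8, 5, 0, 10].
  Check: interpolating c through the α_i gives m(x) = 1 + 2·x (degree < 2) with m(α_i) = c_i for every i, so c is indeed a codeword.


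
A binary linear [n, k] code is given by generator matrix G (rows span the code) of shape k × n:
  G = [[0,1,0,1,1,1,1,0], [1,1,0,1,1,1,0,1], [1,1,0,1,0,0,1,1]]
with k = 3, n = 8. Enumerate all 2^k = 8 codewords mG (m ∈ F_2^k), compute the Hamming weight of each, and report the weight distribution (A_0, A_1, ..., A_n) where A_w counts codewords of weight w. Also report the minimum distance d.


Weight distribution: A_0 = 1, A_2 = 1, A_3 = 2, A_4 = 1, A_5 = 2, A_6 = 1. Minimum distance d = 2.

Enumerate all 2^3 = 8 messages m ∈ F_2^3.
For each, compute codeword c = mG in F_2^8, then tally its weight.
  m = 000 → c = 00000000, weight = 0.
  m = 100 → c = 01011110, weight = 5.
  m = 010 → c = 11011101, weight = 6.
  m = 110 → c = 10000011, weight = 3.
  m = 001 → c = 11010011, weight = 5.
  m = 101 → c = 10001101, weight = 4.
  m = 011 → c = 00001110, weight = 3.
  m = 111 → c = 01010000, weight = 2.
Tally weights:
  weight 0: 1 codewords.
  weight 2: 1 codewords.
  weight 3: 2 codewords.
  weight 4: 1 codewords.
  weight 5: 2 codewords.
  weight 6: 1 codewords.
Minimum distance d = smallest w > 0 with A_w > 0 = 2.
Sanity: Σ A_w = 8 = 2^3 = 8 ✓.


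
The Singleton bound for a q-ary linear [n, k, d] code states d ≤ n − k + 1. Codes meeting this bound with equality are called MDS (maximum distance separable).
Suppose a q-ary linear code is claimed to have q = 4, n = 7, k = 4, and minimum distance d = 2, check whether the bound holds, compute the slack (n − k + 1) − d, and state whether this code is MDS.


Singleton RHS = n − k + 1 = 4, slack = 2, bound satisfied, not MDS.

Singleton bound: d ≤ n − k + 1.
Here n = 7, k = 4, so n − k + 1 = 4.
Given d = 2, check d ≤ 4: YES.
Slack = (n − k + 1) − d = 2.
The code is NOT MDS (slack = 2 > 0).
Description: the claimed parameters are [7, 4, 2]_4; such a code would be non-MDS.


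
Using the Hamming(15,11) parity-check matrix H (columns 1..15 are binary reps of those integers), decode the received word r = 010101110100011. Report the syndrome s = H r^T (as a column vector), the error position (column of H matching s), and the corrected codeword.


s = (0, 1, 0, 0)^T, error position = 4, corrected codeword c = 010001110100011

Compute s = H r^T mod 2 one row at a time:
  s_1 = 1 + 0 + 1 + 0 + 0 + 0 + 1 + 1 = 4 ≡ 0 (mod 2).
  s_2 = 1 + 0 + 1 + 1 + 0 + 0 + 1 + 1 = 5 ≡ 1 (mod 2).
  s_3 = 1 + 0 + 1 + 1 + 1 + 0 + 1 + 1 = 6 ≡ 0 (mod 2).
  s_4 = 0 + 0 + 0 + 1 + 0 + 0 + 0 + 1 = 2 ≡ 0 (mod 2).
s = (0, 1, 0, 0)^T — this equals column 4 of H (binary 0100), so error is at position 4.
Correct: flip bit 4 of r = 010101110100011 to get c = 010001110100011.


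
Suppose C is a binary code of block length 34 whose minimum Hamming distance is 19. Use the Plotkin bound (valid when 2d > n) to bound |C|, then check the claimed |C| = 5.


Plotkin bound M ≤ 8; given |C| = 5 ≤ bound (satisfied).

Check applicability: 2d = 38, n = 34.
2d − n = 4 > 0, so Plotkin applies.
Compute d/(2d−n) = 19/4 ≈ 4.7500.
⌊d/(2d−n)⌋ = 4.
Plotkin bound: M ≤ 2·4 = 8.
Given |C| = 5, check: satisfied.
This |C| is below the Plotkin bound.


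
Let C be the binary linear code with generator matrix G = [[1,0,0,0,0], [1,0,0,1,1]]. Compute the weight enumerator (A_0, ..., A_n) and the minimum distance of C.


Weight distribution: A_0 = 1, A_1 = 1, A_2 = 1, A_3 = 1. Minimum distance d = 1.

Enumerate all 2^2 = 4 messages m ∈ F_2^2.
For each, compute codeword c = mG in F_2^5, then tally its weight.
  m = 00 → c = 00000, weight = 0.
  m = 10 → c = 10000, weight = 1.
  m = 01 → c = 10011, weight = 3.
  m = 11 → c = 00011, weight = 2.
Tally weights:
  weight 0: 1 codewords.
  weight 1: 1 codewords.
  weight 2: 1 codewords.
  weight 3: 1 codewords.
Minimum distance d = smallest w > 0 with A_w > 0 = 1.
Sanity: Σ A_w = 4 = 2^2 = 4 ✓.


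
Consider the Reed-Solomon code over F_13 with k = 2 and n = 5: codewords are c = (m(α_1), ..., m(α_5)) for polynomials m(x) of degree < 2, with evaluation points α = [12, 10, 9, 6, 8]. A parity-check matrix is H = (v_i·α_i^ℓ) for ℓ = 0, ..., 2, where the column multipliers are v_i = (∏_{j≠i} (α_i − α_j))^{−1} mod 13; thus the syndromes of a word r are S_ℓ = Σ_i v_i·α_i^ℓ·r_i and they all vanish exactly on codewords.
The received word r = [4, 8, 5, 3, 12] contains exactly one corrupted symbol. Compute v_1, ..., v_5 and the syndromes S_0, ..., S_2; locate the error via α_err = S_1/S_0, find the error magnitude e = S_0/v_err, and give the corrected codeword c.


S = (11, 8, 7), error at position 3, error magnitude e = 8, c = [4, 8, 10, 3, 12].

Step 1: column multipliers v_i = (∏_{j≠i}(α_i − α_j))^{−1} mod 13.
  i = 1 (α = 12): (12−10)(12−9)(12−6)(12−8) = 2·3·6·4 = 144 ≡ 1, so v_1 = 1^{−1} = 1 (mod 13).
  i = 2 (α = 10): (10−12)(10−9)(10−6)(10−8) = (−2)·1·4·2 = −16 ≡ 10, so v_2 = 10^{−1} = 4 (mod 13).
  i = 3 (α = 9): (9−12)(9−10)(9−6)(9−8) = (−3)·(−1)·3·1 = 9 ≡ 9, so v_3 = 9^{−1} = 3 (mod 13).
  i = 4 (α = 6): (6−12)(6−10)(6−9)(6−8) = (−6)·(−4)·(−3)·(−2) = 144 ≡ 1, so v_4 = 1^{−1} = 1 (mod 13).
  i = 5 (α = 8): (8−12)(8−10)(8−9)(8−6) = (−4)·(−2)·(−1)·2 = −16 ≡ 10, so v_5 = 10^{−1} = 4 (mod 13).
  v = [1, 4, 3, 1, 4].
Step 2: syndromes of r = [4, 8, 5, 3, 12] (all sums mod 13).
  S_0 = Σ v_i r_i = 1·4 + 4·8 + 3·5 + 1·3 + 4·12 = 102 ≡ 11.
  S_1 = Σ v_i α_i r_i = 1·12·4 + 4·10·8 + 3·9·5 + 1·6·3 + 4·8·12 = 905 ≡ 8.
  α_i^2 mod 13 = [1, 9, 3, 10, 12].
  S_2 = Σ v_i α_i^2 r_i = 1·1·4 + 4·9·8 + 3·3·5 + 1·10·3 + 4·12·12 = 943 ≡ 7.
  S = (11, 8, 7) ≠ 0, so r is not a codeword (an error is present).
Step 3: locate the error. For a single error e at position i, S_ℓ = v_i·e·α_i^ℓ, so α_err = S_1/S_0.
  S_0^{−1} = 11^{−1} = 6 (mod 13), so α_err = 8·6 = 48 ≡ 9 = α_3. Error position i = 3.
  Consistency check: S_2/S_1 = 7·5 = 35 ≡ 9 = α_err ✓ (single-error assumption holds).
Step 4: error magnitude e = S_0/v_3 = S_0·∏_{j≠3}(α_3 − α_j) = 11·9 = 99 ≡ 8 (mod 13).
Step 5: correct position 3: c_3 = r_3 − e = 5 − 8 ≡ 10 (mod 13). Hence c = [4, 8, 10, 3, 12].
  Check: interpolating c through the α_i gives m(x) = 2 + 11·x (degree < 2) with m(α_i) = c_i for every i, so c is indeed a codeword.


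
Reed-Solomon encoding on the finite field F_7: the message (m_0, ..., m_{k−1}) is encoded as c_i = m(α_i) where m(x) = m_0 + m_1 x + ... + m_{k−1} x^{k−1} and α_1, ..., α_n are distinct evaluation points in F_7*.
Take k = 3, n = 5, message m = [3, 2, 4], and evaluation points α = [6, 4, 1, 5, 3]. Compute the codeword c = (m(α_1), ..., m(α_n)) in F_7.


c = [5, 5, 2, 1, 3]

Message polynomial: m(x) = 3 + 2·x + 4·x^2 (mod 7).
For each evaluation point α_i, compute m(α_i) mod 7:
  α_1 = 6: Horner steps 4 → 5 → 5, so m(6) = 5.
  α_2 = 4: Horner steps 4 → 4 → 5, so m(4) = 5.
  α_3 = 1: Horner steps 4 → 6 → 2, so m(1) = 2.
  α_4 = 5: Horner steps 4 → 1 → 1, so m(5) = 1.
  α_5 = 3: Horner steps 4 → 0 → 3, so m(3) = 3.
Codeword c = [5, 5, 2, 1, 3] ∈ F_7^5.


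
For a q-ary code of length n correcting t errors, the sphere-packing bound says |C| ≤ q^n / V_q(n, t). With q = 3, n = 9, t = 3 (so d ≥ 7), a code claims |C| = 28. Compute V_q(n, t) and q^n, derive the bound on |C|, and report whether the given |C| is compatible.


V_q(n, t) = 835, q^n = 19683, Hamming bound = 23, |C| = 28 > bound (violated).

Step 1: Compute V_q(n, t) = Σ_{j=0}^3 C(n, j) (q−1)^j.
  j = 0: C(9,0)·(2)^0 = 1·1 = 1.
  j = 1: C(9,1)·(2)^1 = 9·2 = 18.
  j = 2: C(9,2)·(2)^2 = 36·4 = 144.
  j = 3: C(9,3)·(2)^3 = 84·8 = 672.
  V_q(n, t) = 1 + 18 + 144 + 672 = 835.
Step 2: q^n = 3^9 = 19683.
Step 3: Hamming bound ⌊q^n / V_q(n,t)⌋ = ⌊19683/835⌋ = 23.
Step 4: Compare |C| = 28 to 23: violated.
The claimed |C| lies above the Hamming bound, so no 3-ary code of length 9 with d ≥ 7 can have 28 codewords.


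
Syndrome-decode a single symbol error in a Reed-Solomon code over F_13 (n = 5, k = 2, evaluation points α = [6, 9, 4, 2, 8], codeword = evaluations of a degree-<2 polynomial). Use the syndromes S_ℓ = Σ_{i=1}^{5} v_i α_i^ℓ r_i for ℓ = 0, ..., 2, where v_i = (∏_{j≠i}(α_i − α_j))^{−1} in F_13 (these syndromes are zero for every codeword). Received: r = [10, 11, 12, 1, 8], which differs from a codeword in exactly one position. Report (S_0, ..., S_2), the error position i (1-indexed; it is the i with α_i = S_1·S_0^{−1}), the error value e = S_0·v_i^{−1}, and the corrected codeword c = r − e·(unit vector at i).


S = (4, 10, 12), error at position 2, error magnitude e = 4, c = [10, 7, 12, 1, 8].

Step 1: column multipliers v_i = (∏_{j≠i}(α_i − α_j))^{−1} mod 13.
  i = 1 (α = 6): (6−9)(6−4)(6−2)(6−8) = (−3)·2·4·(−2) = 48 ≡ 9, so v_1 = 9^{−1} = 3 (mod 13).
  i = 2 (α = 9): (9−6)(9−4)(9−2)(9−8) = 3·5·7·1 = 105 ≡ 1, so v_2 = 1^{−1} = 1 (mod 13).
  i = 3 (α = 4): (4−6)(4−9)(4−2)(4−8) = (−2)·(−5)·2·(−4) = −80 ≡ 11, so v_3 = 11^{−1} = 6 (mod 13).
  i = 4 (α = 2): (2−6)(2−9)(2−4)(2−8) = (−4)·(−7)·(−2)·(−6) = 336 ≡ 11, so v_4 = 11^{−1} = 6 (mod 13).
  i = 5 (α = 8): (8−6)(8−9)(8−4)(8−2) = 2·(−1)·4·6 = −48 ≡ 4, so v_5 = 4^{−1} = 10 (mod 13).
  v = [3, 1, 6, 6, 10].
Step 2: syndromes of r = [10, 11, 12, 1, 8] (all sums mod 13).
  S_0 = Σ v_i r_i = 3·10 + 1·11 + 6·12 + 6·1 + 10·8 = 199 ≡ 4.
  S_1 = Σ v_i α_i r_i = 3·6·10 + 1·9·11 + 6·4·12 + 6·2·1 + 10·8·8 = 1219 ≡ 10.
  α_i^2 mod 13 = [10, 3, 3, 4, 12].
  S_2 = Σ v_i α_i^2 r_i = 3·10·10 + 1·3·11 + 6·3·12 + 6·4·1 + 10·12·8 = 1533 ≡ 12.
  S = (4, 10, 12) ≠ 0, so r is not a codeword (an error is present).
Step 3: locate the error. For a single error e at position i, S_ℓ = v_i·e·α_i^ℓ, so α_err = S_1/S_0.
  S_0^{−1} = 4^{−1} = 10 (mod 13), so α_err = 10·10 = 100 ≡ 9 = α_2. Error position i = 2.
  Consistency check: S_2/S_1 = 12·4 = 48 ≡ 9 = α_err ✓ (single-error assumption holds).
Step 4: error magnitude e = S_0/v_2 = S_0·∏_{j≠2}(α_2 − α_j) = 4·1 = 4 ≡ 4 (mod 13).
Step 5: correct position 2: c_2 = r_2 − e = 11 − 4 ≡ 7 (mod 13). Hence c = [10, 7, 12, 1, 8].
  Check: interpolating c through the α_i gives m(x) = 3 + 12·x (degree < 2) with m(α_i) = c_i for every i, so c is indeed a codeword.


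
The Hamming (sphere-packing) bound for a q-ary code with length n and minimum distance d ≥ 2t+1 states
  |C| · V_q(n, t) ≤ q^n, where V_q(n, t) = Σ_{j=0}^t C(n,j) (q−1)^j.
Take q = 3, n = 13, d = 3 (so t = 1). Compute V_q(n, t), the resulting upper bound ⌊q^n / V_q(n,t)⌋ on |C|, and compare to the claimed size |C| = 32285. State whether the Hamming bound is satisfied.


V_q(n, t) = 27, q^n = 1594323, Hamming bound = 59049, |C| = 32285 ≤ bound (satisfied).

Step 1: Compute V_q(n, t) = Σ_{j=0}^1 C(n, j) (q−1)^j.
  j = 0: C(13,0)·(2)^0 = 1·1 = 1.
  j = 1: C(13,1)·(2)^1 = 13·2 = 26.
  V_q(n, t) = 1 + 26 = 27.
Step 2: q^n = 3^13 = 1594323.
Step 3: Hamming bound ⌊q^n / V_q(n,t)⌋ = ⌊1594323/27⌋ = 59049.
Step 4: Compare |C| = 32285 to 59049: satisfied.
The claimed |C| lies below the Hamming bound.


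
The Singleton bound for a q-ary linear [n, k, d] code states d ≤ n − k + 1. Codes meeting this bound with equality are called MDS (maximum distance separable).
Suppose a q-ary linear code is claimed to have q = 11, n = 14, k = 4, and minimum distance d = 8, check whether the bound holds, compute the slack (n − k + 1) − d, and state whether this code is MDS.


Singleton RHS = n − k + 1 = 11, slack = 3, bound satisfied, not MDS.

Singleton bound: d ≤ n − k + 1.
Here n = 14, k = 4, so n − k + 1 = 11.
Given d = 8, check d ≤ 11: YES.
Slack = (n − k + 1) − d = 3.
The code is NOT MDS (slack = 3 > 0).
Description: the claimed parameters are [14, 4, 8]_11; such a code would be non-MDS.


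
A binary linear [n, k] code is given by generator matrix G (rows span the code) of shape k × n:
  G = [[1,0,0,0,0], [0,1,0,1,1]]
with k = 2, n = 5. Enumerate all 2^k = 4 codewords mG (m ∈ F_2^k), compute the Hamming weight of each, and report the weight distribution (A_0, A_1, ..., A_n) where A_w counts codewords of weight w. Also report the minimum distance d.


Weight distribution: A_0 = 1, A_1 = 1, A_3 = 1, A_4 = 1. Minimum distance d = 1.

Enumerate all 2^2 = 4 messages m ∈ F_2^2.
For each, compute codeword c = mG in F_2^5, then tally its weight.
  m = 00 → c = 00000, weight = 0.
  m = 10 → c = 10000, weight = 1.
  m = 01 → c = 01011, weight = 3.
  m = 11 → c = 11011, weight = 4.
Tally weights:
  weight 0: 1 codewords.
  weight 1: 1 codewords.
  weight 3: 1 codewords.
  weight 4: 1 codewords.
Minimum distance d = smallest w > 0 with A_w > 0 = 1.
Sanity: Σ A_w = 4 = 2^2 = 4 ✓.


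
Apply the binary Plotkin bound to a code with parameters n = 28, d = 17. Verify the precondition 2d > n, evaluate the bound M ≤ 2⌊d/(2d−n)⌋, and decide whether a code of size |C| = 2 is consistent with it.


Plotkin bound M ≤ 4; given |C| = 2 ≤ bound (satisfied).

Check applicability: 2d = 34, n = 28.
2d − n = 6 > 0, so Plotkin applies.
Compute d/(2d−n) = 17/6 ≈ 2.8333.
⌊d/(2d−n)⌋ = 2.
Plotkin bound: M ≤ 2·2 = 4.
Given |C| = 2, check: satisfied.
This |C| is below the Plotkin bound.


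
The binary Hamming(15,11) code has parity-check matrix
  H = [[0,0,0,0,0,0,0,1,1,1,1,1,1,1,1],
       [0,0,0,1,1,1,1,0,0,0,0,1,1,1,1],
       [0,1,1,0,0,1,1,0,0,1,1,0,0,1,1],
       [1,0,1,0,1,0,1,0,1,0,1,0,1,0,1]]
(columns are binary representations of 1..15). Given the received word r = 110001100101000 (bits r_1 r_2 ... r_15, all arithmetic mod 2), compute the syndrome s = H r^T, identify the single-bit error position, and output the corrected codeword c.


s = (0, 1, 0, 0)^T, error position = 4, corrected codeword c = 110101100101000

Compute s = H r^T mod 2 one row at a time:
  s_1 = 0 + 0 + 1 + 0 + 1 + 0 + 0 + 0 = 2 ≡ 0 (mod 2).
  s_2 = 0 + 0 + 1 + 1 + 1 + 0 + 0 + 0 = 3 ≡ 1 (mod 2).
  s_3 = 1 + 0 + 1 + 1 + 1 + 0 + 0 + 0 = 4 ≡ 0 (mod 2).
  s_4 = 1 + 0 + 0 + 1 + 0 + 0 + 0 + 0 = 2 ≡ 0 (mod 2).
s = (0, 1, 0, 0)^T — this equals column 4 of H (binary 0100), so error is at position 4.
Correct: flip bit 4 of r = 110001100101000 to get c = 110101100101000.


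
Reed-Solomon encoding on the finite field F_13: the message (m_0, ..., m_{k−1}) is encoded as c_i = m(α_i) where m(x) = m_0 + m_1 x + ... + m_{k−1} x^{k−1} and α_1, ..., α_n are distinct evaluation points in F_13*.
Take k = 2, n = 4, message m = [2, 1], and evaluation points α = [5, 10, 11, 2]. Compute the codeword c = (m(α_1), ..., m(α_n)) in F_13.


c = [7, 12, 0, 4]

Message polynomial: m(x) = 2 + 1·x (mod 13).
For each evaluation point α_i, compute m(α_i) mod 13:
  α_1 = 5: Horner steps 1 → 7, so m(5) = 7.
  α_2 = 10: Horner steps 1 → 12, so m(10) = 12.
  α_3 = 11: Horner steps 1 → 0, so m(11) = 0.
  α_4 = 2: Horner steps 1 → 4, so m(2) = 4.
Codeword c = [7, 12, 0, 4] ∈ F_13^4.


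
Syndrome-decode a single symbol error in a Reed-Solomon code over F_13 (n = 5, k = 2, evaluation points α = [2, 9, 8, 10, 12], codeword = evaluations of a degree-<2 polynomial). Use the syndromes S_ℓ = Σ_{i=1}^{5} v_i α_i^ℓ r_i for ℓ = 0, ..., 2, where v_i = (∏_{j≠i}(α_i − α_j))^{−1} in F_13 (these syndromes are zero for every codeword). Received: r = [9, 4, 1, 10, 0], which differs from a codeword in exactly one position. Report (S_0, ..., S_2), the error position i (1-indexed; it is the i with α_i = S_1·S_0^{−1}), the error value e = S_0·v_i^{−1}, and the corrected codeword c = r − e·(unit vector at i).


S = (6, 8, 2), error at position 4, error magnitude e = 3, c = [9, 4, 1, 7, 0].

Step 1: column multipliers v_i = (∏_{j≠i}(α_i − α_j))^{−1} mod 13.
  i = 1 (α = 2): (2−9)(2−8)(2−10)(2−12) = (−7)·(−6)·(−8)·(−10) = 3360 ≡ 6, so v_1 = 6^{−1} = 11 (mod 13).
  i = 2 (α = 9): (9−2)(9−8)(9−10)(9−12) = 7·1·(−1)·(−3) = 21 ≡ 8, so v_2 = 8^{−1} = 5 (mod 13).
  i = 3 (α = 8): (8−2)(8−9)(8−10)(8−12) = 6·(−1)·(−2)·(−4) = −48 ≡ 4, so v_3 = 4^{−1} = 10 (mod 13).
  i = 4 (α = 10): (10−2)(10−9)(10−8)(10−12) = 8·1·2·(−2) = −32 ≡ 7, so v_4 = 7^{−1} = 2 (mod 13).
  i = 5 (α = 12): (12−2)(12−9)(12−8)(12−10) = 10·3·4·2 = 240 ≡ 6, so v_5 = 6^{−1} = 11 (mod 13).
  v = [11, 5, 10, 2, 11].
Step 2: syndromes of r = [9, 4, 1, 10, 0] (all sums mod 13).
  S_0 = Σ v_i r_i = 11·9 + 5·4 + 10·1 + 2·10 + 11·0 = 149 ≡ 6.
  S_1 = Σ v_i α_i r_i = 11·2·9 + 5·9·4 + 10·8·1 + 2·10·10 + 11·12·0 = 658 ≡ 8.
  α_i^2 mod 13 = [4, 3, 12, 9, 1].
  S_2 = Σ v_i α_i^2 r_i = 11·4·9 + 5·3·4 + 10·12·1 + 2·9·10 + 11·1·0 = 756 ≡ 2.
  S = (6, 8, 2) ≠ 0, so r is not a codeword (an error is present).
Step 3: locate the error. For a single error e at position i, S_ℓ = v_i·e·α_i^ℓ, so α_err = S_1/S_0.
  S_0^{−1} = 6^{−1} = 11 (mod 13), so α_err = 8·11 = 88 ≡ 10 = α_4. Error position i = 4.
  Consistency check: S_2/S_1 = 2·5 = 10 ≡ 10 = α_err ✓ (single-error assumption holds).
Step 4: error magnitude e = S_0/v_4 = S_0·∏_{j≠4}(α_4 − α_j) = 6·7 = 42 ≡ 3 (mod 13).
Step 5: correct position 4: c_4 = r_4 − e = 10 − 3 ≡ 7 (mod 13). Hence c = [9, 4, 1, 7, 0].
  Check: interpolating c through the α_i gives m(x) = 3 + 3·x (degree < 2) with m(α_i) = c_i for every i, so c is indeed a codeword.


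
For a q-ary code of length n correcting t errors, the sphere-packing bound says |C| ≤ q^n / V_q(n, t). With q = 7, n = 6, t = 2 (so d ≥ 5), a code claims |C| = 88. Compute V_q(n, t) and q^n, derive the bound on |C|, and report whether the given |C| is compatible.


V_q(n, t) = 577, q^n = 117649, Hamming bound = 203, |C| = 88 ≤ bound (satisfied).

Step 1: Compute V_q(n, t) = Σ_{j=0}^2 C(n, j) (q−1)^j.
  j = 0: C(6,0)·(6)^0 = 1·1 = 1.
  j = 1: C(6,1)·(6)^1 = 6·6 = 36.
  j = 2: C(6,2)·(6)^2 = 15·36 = 540.
  V_q(n, t) = 1 + 36 + 540 = 577.
Step 2: q^n = 7^6 = 117649.
Step 3: Hamming bound ⌊q^n / V_q(n,t)⌋ = ⌊117649/577⌋ = 203.
Step 4: Compare |C| = 88 to 203: satisfied.
The claimed |C| lies below the Hamming bound.


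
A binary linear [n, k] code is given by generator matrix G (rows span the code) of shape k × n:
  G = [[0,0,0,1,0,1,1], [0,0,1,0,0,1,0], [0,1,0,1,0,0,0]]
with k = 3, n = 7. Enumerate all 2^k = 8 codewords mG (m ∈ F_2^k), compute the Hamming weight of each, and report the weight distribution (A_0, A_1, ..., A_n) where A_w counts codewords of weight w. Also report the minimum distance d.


Weight distribution: A_0 = 1, A_2 = 2, A_3 = 4, A_4 = 1. Minimum distance d = 2.

Enumerate all 2^3 = 8 messages m ∈ F_2^3.
For each, compute codeword c = mG in F_2^7, then tally its weight.
  m = 000 → c = 0000000, weight = 0.
  m = 100 → c = 0001011, weight = 3.
  m = 010 → c = 0010010, weight = 2.
  m = 110 → c = 0011001, weight = 3.
  m = 001 → c = 0101000, weight = 2.
  m = 101 → c = 0100011, weight = 3.
  m = 011 → c = 0111010, weight = 4.
  m = 111 → c = 0110001, weight = 3.
Tally weights:
  weight 0: 1 codewords.
  weight 2: 2 codewords.
  weight 3: 4 codewords.
  weight 4: 1 codewords.
Minimum distance d = smallest w > 0 with A_w > 0 = 2.
Sanity: Σ A_w = 8 = 2^3 = 8 ✓.


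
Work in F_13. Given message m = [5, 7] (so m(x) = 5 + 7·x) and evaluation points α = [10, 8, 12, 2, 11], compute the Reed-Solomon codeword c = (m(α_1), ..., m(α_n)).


c = [10, 9, 11, 6, 4]

Message polynomial: m(x) = 5 + 7·x (mod 13).
For each evaluation point α_i, compute m(α_i) mod 13:
  α_1 = 10: Horner steps 7 → 10, so m(10) = 10.
  α_2 = 8: Horner steps 7 → 9, so m(8) = 9.
  α_3 = 12: Horner steps 7 → 11, so m(12) = 11.
  α_4 = 2: Horner steps 7 → 6, so m(2) = 6.
  α_5 = 11: Horner steps 7 → 4, so m(11) = 4.
Codeword c = [10, 9, 11, 6, 4] ∈ F_13^5.


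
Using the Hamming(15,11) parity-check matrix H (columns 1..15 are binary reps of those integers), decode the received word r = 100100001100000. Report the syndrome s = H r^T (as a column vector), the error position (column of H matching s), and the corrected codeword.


s = (0, 1, 1, 0)^T, error position = 6, corrected codeword c = 100101001100000

Compute s = H r^T mod 2 one row at a time:
  s_1 = 0 + 1 + 1 + 0 + 0 + 0 + 0 + 0 = 2 ≡ 0 (mod 2).
  s_2 = 1 + 0 + 0 + 0 + 0 + 0 + 0 + 0 = 1 ≡ 1 (mod 2).
  s_3 = 0 + 0 + 0 + 0 + 1 + 0 + 0 + 0 = 1 ≡ 1 (mod 2).
  s_4 = 1 + 0 + 0 + 0 + 1 + 0 + 0 + 0 = 2 ≡ 0 (mod 2).
s = (0, 1, 1, 0)^T — this equals column 6 of H (binary 0110), so error is at position 6.
Correct: flip bit 6 of r = 100100001100000 to get c = 100101001100000.


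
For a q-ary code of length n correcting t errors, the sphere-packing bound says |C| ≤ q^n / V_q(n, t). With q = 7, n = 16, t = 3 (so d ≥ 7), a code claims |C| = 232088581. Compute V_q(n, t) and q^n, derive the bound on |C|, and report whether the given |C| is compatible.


V_q(n, t) = 125377, q^n = 33232930569601, Hamming bound = 265064011, |C| = 232088581 ≤ bound (satisfied).

Step 1: Compute V_q(n, t) = Σ_{j=0}^3 C(n, j) (q−1)^j.
  j = 0: C(16,0)·(6)^0 = 1·1 = 1.
  j = 1: C(16,1)·(6)^1 = 16·6 = 96.
  j = 2: C(16,2)·(6)^2 = 120·36 = 4320.
  j = 3: C(16,3)·(6)^3 = 560·216 = 120960.
  V_q(n, t) = 1 + 96 + 4320 + 120960 = 125377.
Step 2: q^n = 7^16 = 33232930569601.
Step 3: Hamming bound ⌊q^n / V_q(n,t)⌋ = ⌊33232930569601/125377⌋ = 265064011.
Step 4: Compare |C| = 232088581 to 265064011: satisfied.
The claimed |C| lies below the Hamming bound.


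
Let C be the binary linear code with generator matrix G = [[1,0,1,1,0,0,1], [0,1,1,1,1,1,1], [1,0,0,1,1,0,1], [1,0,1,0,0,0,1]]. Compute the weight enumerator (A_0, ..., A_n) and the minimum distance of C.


Weight distribution: A_0 = 1, A_1 = 1, A_2 = 1, A_3 = 4, A_4 = 5, A_5 = 3, A_6 = 1. Minimum distance d = 1.

Enumerate all 2^4 = 16 messages m ∈ F_2^4.
For each, compute codeword c = mG in F_2^7, then tally its weight.
  m = 0000 → c = 0000000, weight = 0.
  m = 1000 → c = 1011001, weight = 4.
  m = 0100 → c = 0111111, weight = 6.
  m = 1100 → c = 1100110, weight = 4.
  m = 0010 → c = 1001101, weight = 4.
  m = 1010 → c = 0010100, weight = 2.
  m = 0110 → c = 1110010, weight = 4.
  m = 1110 → c = 0101011, weight = 4.
  m = 0001 → c = 1010001, weight = 3.
  m = 1001 → c = 0001000, weight = 1.
  m = 0101 → c = 1101110, weight = 5.
  m = 1101 → c = 0110111, weight = 5.
  m = 0011 → c = 0011100, weight = 3.
  m = 1011 → c = 1000101, weight = 3.
  m = 0111 → c = 0100011, weight = 3.
  m = 1111 → c = 1111010, weight = 5.
Tally weights:
  weight 0: 1 codewords.
  weight 1: 1 codewords.
  weight 2: 1 codewords.
  weight 3: 4 codewords.
  weight 4: 5 codewords.
  weight 5: 3 codewords.
  weight 6: 1 codewords.
Minimum distance d = smallest w > 0 with A_w > 0 = 1.
Sanity: Σ A_w = 16 = 2^4 = 16 ✓.


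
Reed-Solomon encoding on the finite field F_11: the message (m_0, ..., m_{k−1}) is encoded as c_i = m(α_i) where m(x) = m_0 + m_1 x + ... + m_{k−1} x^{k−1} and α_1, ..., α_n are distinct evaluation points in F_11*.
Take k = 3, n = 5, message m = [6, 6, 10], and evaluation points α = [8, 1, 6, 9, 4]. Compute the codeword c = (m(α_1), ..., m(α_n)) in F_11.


c = [1, 0, 6, 1, 3]

Message polynomial: m(x) = 6 + 6·x + 10·x^2 (mod 11).
For each evaluation point α_i, compute m(α_i) mod 11:
  α_1 = 8: Horner steps 10 → 9 → 1, so m(8) = 1.
  α_2 = 1: Horner steps 10 → 5 → 0, so m(1) = 0.
  α_3 = 6: Horner steps 10 → 0 → 6, so m(6) = 6.
  α_4 = 9: Horner steps 10 → 8 → 1, so m(9) = 1.
  α_5 = 4: Horner steps 10 → 2 → 3, so m(4) = 3.
Codeword c = [1, 0, 6, 1, 3] ∈ F_11^5.


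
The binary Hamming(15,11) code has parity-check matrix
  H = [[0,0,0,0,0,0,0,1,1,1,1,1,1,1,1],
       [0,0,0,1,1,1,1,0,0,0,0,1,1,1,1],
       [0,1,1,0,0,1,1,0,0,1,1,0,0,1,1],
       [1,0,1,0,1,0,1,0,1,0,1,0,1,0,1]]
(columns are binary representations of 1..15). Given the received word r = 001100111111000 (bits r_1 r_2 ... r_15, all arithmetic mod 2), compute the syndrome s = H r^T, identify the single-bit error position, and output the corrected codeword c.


s = (1, 1, 0, 0)^T, error position = 12, corrected codeword c = 001100111110000

Compute s = H r^T mod 2 one row at a time:
  s_1 = 1 + 1 + 1 + 1 + 1 + 0 + 0 + 0 = 5 ≡ 1 (mod 2).
  s_2 = 1 + 0 + 0 + 1 + 1 + 0 + 0 + 0 = 3 ≡ 1 (mod 2).
  s_3 = 0 + 1 + 0 + 1 + 1 + 1 + 0 + 0 = 4 ≡ 0 (mod 2).
  s_4 = 0 + 1 + 0 + 1 + 1 + 1 + 0 + 0 = 4 ≡ 0 (mod 2).
s = (1, 1, 0, 0)^T — this equals column 12 of H (binary 1100), so error is at position 12.
Correct: flip bit 12 of r = 001100111111000 to get c = 001100111110000.


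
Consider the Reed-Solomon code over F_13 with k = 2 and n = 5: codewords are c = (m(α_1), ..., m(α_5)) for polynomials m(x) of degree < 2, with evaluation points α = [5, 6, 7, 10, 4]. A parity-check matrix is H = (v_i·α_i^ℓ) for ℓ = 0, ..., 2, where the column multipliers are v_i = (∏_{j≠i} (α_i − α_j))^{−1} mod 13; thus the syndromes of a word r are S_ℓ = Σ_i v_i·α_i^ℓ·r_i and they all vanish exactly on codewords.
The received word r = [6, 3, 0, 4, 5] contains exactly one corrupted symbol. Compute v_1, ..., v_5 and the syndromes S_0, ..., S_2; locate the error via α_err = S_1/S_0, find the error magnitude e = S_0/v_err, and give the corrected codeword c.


S = (10, 1, 4), error at position 5, error magnitude e = 9, c = [6, 3, 0, 4, 9].

Step 1: column multipliers v_i = (∏_{j≠i}(α_i − α_j))^{−1} mod 13.
  i = 1 (α = 5): (5−6)(5−7)(5−10)(5−4) = (−1)·(−2)·(−5)·1 = −10 ≡ 3, so v_1 = 3^{−1} = 9 (mod 13).
  i = 2 (α = 6): (6−5)(6−7)(6−10)(6−4) = 1·(−1)·(−4)·2 = 8 ≡ 8, so v_2 = 8^{−1} = 5 (mod 13).
  i = 3 (α = 7): (7−5)(7−6)(7−10)(7−4) = 2·1·(−3)·3 = −18 ≡ 8, so v_3 = 8^{−1} = 5 (mod 13).
  i = 4 (α = 10): (10−5)(10−6)(10−7)(10−4) = 5·4·3·6 = 360 ≡ 9, so v_4 = 9^{−1} = 3 (mod 13).
  i = 5 (α = 4): (4−5)(4−6)(4−7)(4−10) = (−1)·(−2)·(−3)·(−6) = 36 ≡ 10, so v_5 = 10^{−1} = 4 (mod 13).
  v = [9, 5, 5, 3, 4].
Step 2: syndromes of r = [6, 3, 0, 4, 5] (all sums mod 13).
  S_0 = Σ v_i r_i = 9·6 + 5·3 + 5·0 + 3·4 + 4·5 = 101 ≡ 10.
  S_1 = Σ v_i α_i r_i = 9·5·6 + 5·6·3 + 5·7·0 + 3·10·4 + 4·4·5 = 560 ≡ 1.
  α_i^2 mod 13 = [12, 10, 10, 9, 3].
  S_2 = Σ v_i α_i^2 r_i = 9·12·6 + 5·10·3 + 5·10·0 + 3·9·4 + 4·3·5 = 966 ≡ 4.
  S = (10, 1, 4) ≠ 0, so r is not a codeword (an error is present).
Step 3: locate the error. For a single error e at position i, S_ℓ = v_i·e·α_i^ℓ, so α_err = S_1/S_0.
  S_0^{−1} = 10^{−1} = 4 (mod 13), so α_err = 1·4 = 4 ≡ 4 = α_5. Error position i = 5.
  Consistency check: S_2/S_1 = 4·1 = 4 ≡ 4 = α_err ✓ (single-error assumption holds).
Step 4: error magnitude e = S_0/v_5 = S_0·∏_{j≠5}(α_5 − α_j) = 10·10 = 100 ≡ 9 (mod 13).
Step 5: correct position 5: c_5 = r_5 − e = 5 − 9 ≡ 9 (mod 13). Hence c = [6, 3, 0, 4, 9].
  Check: interpolating c through the α_i gives m(x) = 8 + 10·x (degree < 2) with m(α_i) = c_i for every i, so c is indeed a codeword.
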